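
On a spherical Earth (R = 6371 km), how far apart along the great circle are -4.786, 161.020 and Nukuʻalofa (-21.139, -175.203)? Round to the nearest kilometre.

3144 km

Δλ = -175.203 − 161.020 = -336.223°; wrapped into (−180°, 180°]: 23.777°.
Δφ = -21.139 − -4.786 = -16.353°.
a = sin²(Δφ/2) + cos φ₁ · cos φ₂ · sin²(Δλ/2) = 0.059673.
c = 2·atan2(√a, √(1−a)) = 0.49355 rad → d = 6371·c ≈ 3144.44 km.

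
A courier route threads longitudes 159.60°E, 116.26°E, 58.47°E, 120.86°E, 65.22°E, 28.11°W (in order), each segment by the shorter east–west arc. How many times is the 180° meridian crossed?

Leg 1: +159.60° → +116.26°, shortest Δλ = -43.34° (west) — does not cross 180°.
Leg 2: +116.26° → +58.47°, shortest Δλ = -57.79° (west) — does not cross 180°.
Leg 3: +58.47° → +120.86°, shortest Δλ = 62.39° (east) — does not cross 180°.
Leg 4: +120.86° → +65.22°, shortest Δλ = -55.64° (west) — does not cross 180°.
Leg 5: +65.22° → -28.11°, shortest Δλ = -93.33° (west) — does not cross 180°.
Total crossings: 0.

0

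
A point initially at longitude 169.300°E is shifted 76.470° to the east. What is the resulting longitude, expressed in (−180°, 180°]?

Start at +169.300°; shift +76.470° → +245.770°.
+245.770° lies outside (−180°, 180°]; subtract 360° → -114.230°.

114.230°W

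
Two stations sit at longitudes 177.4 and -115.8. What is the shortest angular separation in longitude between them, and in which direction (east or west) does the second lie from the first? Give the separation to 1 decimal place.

Raw difference: -115.8 − 177.4 = -293.2°.
Normalise into (−180°, 180°]: -293.2° + 360° = 66.8°.
Positive ⇒ the second point lies to the east; separation 66.8°.

66.8° east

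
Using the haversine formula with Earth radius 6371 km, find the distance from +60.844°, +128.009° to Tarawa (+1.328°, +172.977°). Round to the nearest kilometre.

Δλ = 172.977 − 128.009 = 44.968°.
Δφ = 1.328 − 60.844 = -59.516°.
a = sin²(Δφ/2) + cos φ₁ · cos φ₂ · sin²(Δλ/2) = 0.317583.
c = 2·atan2(√a, √(1−a)) = 1.19734 rad → d = 6371·c ≈ 7628.27 km.

7628 km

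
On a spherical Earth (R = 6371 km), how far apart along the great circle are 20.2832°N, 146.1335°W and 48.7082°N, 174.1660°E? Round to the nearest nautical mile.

2555 nmi

Δλ = 174.1660 − -146.1335 = 320.2995°; wrapped into (−180°, 180°]: -39.7005°.
Δφ = 48.7082 − 20.2832 = 28.4250°.
a = sin²(Δφ/2) + cos φ₁ · cos φ₂ · sin²(Δλ/2) = 0.131649.
c = 2·atan2(√a, √(1−a)) = 0.74262 rad → d = 6371·c ≈ 4731.21 km ≈ 2554.65 nmi.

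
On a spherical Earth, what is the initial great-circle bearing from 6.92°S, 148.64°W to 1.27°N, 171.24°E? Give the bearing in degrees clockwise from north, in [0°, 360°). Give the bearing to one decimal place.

Δλ = 171.24 − -148.64 = 319.88°; wrapped into (−180°, 180°]: -40.12°.
θ = atan2( sin Δλ · cos φ₂ , cos φ₁ · sin φ₂ − sin φ₁ · cos φ₂ · cos Δλ )
  = atan2(-0.64423, 0.11411) = -79.955° → normalised to [0°, 360°): 280.045°.

280.0°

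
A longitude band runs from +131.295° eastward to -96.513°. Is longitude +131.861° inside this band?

Band width going east from +131.295° to -96.513°: ((-96.513 − 131.295) mod 360) = 132.192°.
Offset of +131.861° east of the west edge: ((131.861 − 131.295) mod 360) = 0.566°.
0.566° ≤ 132.192° ⇒ inside.

Yes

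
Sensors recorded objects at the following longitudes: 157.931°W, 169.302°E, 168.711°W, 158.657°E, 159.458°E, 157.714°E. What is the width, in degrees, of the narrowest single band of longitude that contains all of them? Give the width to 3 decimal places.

44.355°

Sort the longitudes: -168.711°, -157.931°, +157.714°, +158.657°, +159.458°, +169.302°.
Eastward gaps between consecutive values (wrapping around): 10.780°, 315.645°, 0.943°, 0.801°, 9.844°, 21.987°.
Largest gap = 315.645° ⇒ minimal covering band is its complement: 360° − 315.645° = 44.355°.
Band runs from +157.714° eastward to -157.931°, crossing the antimeridian.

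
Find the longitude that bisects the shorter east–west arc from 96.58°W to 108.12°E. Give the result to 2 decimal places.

Signed shortest Δλ from -96.58° to +108.12° is -155.30°.
Midpoint longitude = -96.58° + (-155.30°)/2 = -96.58° − 77.65° = -174.23°.
(The naïve average (-96.58 + +108.12)/2 = 5.77° is on the wrong side of the globe.)

174.23°W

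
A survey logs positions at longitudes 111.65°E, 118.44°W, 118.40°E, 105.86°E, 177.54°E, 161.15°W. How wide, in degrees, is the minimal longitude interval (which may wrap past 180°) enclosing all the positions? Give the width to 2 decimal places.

Sort the longitudes: -161.15°, -118.44°, +105.86°, +111.65°, +118.40°, +177.54°.
Eastward gaps between consecutive values (wrapping around): 42.71°, 224.30°, 5.79°, 6.75°, 59.14°, 21.31°.
Largest gap = 224.30° ⇒ minimal covering band is its complement: 360° − 224.30° = 135.70°.
Band runs from +105.86° eastward to -118.44°, crossing the antimeridian.

135.70°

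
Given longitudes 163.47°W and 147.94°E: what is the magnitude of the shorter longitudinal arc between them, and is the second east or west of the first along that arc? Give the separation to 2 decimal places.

Raw difference: 147.94 − -163.47 = 311.41°.
Normalise into (−180°, 180°]: 311.41° − 360° = -48.59°.
Negative ⇒ the second point lies to the west; separation 48.59°.

48.59° west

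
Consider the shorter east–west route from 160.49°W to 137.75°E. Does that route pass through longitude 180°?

Naïve |137.75 − -160.49| = 298.24° > 180°, so the shorter arc goes the other way round — across 180°.
Signed shortest Δλ = ((137.75 − -160.49 + 180) mod 360) − 180 = -61.76°.
Going west by 61.76° from -160.49° passes through 180° before reaching +137.75°.

Yes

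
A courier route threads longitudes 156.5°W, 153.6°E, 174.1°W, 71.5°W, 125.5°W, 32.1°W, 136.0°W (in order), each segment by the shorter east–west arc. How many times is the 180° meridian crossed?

Leg 1: -156.5° → +153.6°, shortest Δλ = -49.9° (west) — crosses 180°.
Leg 2: +153.6° → -174.1°, shortest Δλ = 32.3° (east) — crosses 180°.
Leg 3: -174.1° → -71.5°, shortest Δλ = 102.6° (east) — does not cross 180°.
Leg 4: -71.5° → -125.5°, shortest Δλ = -54.0° (west) — does not cross 180°.
Leg 5: -125.5° → -32.1°, shortest Δλ = 93.4° (east) — does not cross 180°.
Leg 6: -32.1° → -136.0°, shortest Δλ = -103.9° (west) — does not cross 180°.
Total crossings: 2.

2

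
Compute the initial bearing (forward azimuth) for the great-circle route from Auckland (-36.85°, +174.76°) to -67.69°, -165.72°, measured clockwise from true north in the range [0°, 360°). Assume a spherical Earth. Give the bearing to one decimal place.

Δλ = -165.72 − 174.76 = -340.48°; wrapped into (−180°, 180°]: 19.52°.
θ = atan2( sin Δλ · cos φ₂ , cos φ₁ · sin φ₂ − sin φ₁ · cos φ₂ · cos Δλ )
  = atan2(0.12684, -0.52573) = 166.435° → normalised to [0°, 360°): 166.435°.

166.4°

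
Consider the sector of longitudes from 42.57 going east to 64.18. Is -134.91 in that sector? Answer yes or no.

No

Band width going east from +42.57° to +64.18°: ((64.18 − 42.57) mod 360) = 21.61°.
Offset of -134.91° east of the west edge: ((-134.91 − 42.57) mod 360) = 182.52°.
182.52° > 21.61° ⇒ outside.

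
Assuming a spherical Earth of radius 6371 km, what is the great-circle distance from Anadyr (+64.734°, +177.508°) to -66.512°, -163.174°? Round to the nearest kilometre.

14676 km

Δλ = -163.174 − 177.508 = -340.682°; wrapped into (−180°, 180°]: 19.318°.
Δφ = -66.512 − 64.734 = -131.246°.
a = sin²(Δφ/2) + cos φ₁ · cos φ₂ · sin²(Δλ/2) = 0.834436.
c = 2·atan2(√a, √(1−a)) = 2.30349 rad → d = 6371·c ≈ 14675.51 km.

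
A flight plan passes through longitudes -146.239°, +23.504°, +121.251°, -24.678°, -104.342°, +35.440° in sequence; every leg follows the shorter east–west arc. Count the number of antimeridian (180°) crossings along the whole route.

0

Leg 1: -146.239° → +23.504°, shortest Δλ = 169.743° (east) — does not cross 180°.
Leg 2: +23.504° → +121.251°, shortest Δλ = 97.747° (east) — does not cross 180°.
Leg 3: +121.251° → -24.678°, shortest Δλ = -145.929° (west) — does not cross 180°.
Leg 4: -24.678° → -104.342°, shortest Δλ = -79.664° (west) — does not cross 180°.
Leg 5: -104.342° → +35.440°, shortest Δλ = 139.782° (east) — does not cross 180°.
Total crossings: 0.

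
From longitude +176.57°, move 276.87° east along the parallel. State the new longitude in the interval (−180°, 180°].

+93.44°

Start at +176.57°; shift +276.87° → +453.44°.
+453.44° lies outside (−180°, 180°]; subtract 360° → +93.44°.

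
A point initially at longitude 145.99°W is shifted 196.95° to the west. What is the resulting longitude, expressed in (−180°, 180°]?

17.06°E

Start at -145.99°; shift −196.95° → -342.94°.
-342.94° lies outside (−180°, 180°]; add 360° → +17.06°.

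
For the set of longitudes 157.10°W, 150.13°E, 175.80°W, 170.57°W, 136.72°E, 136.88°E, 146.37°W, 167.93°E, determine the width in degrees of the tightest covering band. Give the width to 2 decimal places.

76.91°

Sort the longitudes: -175.80°, -170.57°, -157.10°, -146.37°, +136.72°, +136.88°, +150.13°, +167.93°.
Eastward gaps between consecutive values (wrapping around): 5.23°, 13.47°, 10.73°, 283.09°, 0.16°, 13.25°, 17.80°, 16.27°.
Largest gap = 283.09° ⇒ minimal covering band is its complement: 360° − 283.09° = 76.91°.
Band runs from +136.72° eastward to -146.37°, crossing the antimeridian.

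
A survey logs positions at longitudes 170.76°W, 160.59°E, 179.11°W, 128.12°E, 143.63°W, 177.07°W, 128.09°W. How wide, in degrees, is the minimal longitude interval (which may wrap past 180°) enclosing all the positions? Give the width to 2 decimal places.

Sort the longitudes: -179.11°, -177.07°, -170.76°, -143.63°, -128.09°, +128.12°, +160.59°.
Eastward gaps between consecutive values (wrapping around): 2.04°, 6.31°, 27.13°, 15.54°, 256.21°, 32.47°, 20.30°.
Largest gap = 256.21° ⇒ minimal covering band is its complement: 360° − 256.21° = 103.79°.
Band runs from +128.12° eastward to -128.09°, crossing the antimeridian.

103.79°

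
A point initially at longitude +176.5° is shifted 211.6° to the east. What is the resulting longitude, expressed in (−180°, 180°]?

Start at +176.5°; shift +211.6° → +388.1°.
+388.1° lies outside (−180°, 180°]; subtract 360° → +28.1°.

+28.1°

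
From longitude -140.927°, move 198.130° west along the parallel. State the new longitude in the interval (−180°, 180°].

Start at -140.927°; shift −198.130° → -339.057°.
-339.057° lies outside (−180°, 180°]; add 360° → +20.943°.

+20.943°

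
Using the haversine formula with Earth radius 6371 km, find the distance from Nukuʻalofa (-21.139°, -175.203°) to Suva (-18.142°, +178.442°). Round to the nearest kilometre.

744 km

Δλ = 178.442 − -175.203 = 353.645°; wrapped into (−180°, 180°]: -6.355°.
Δφ = -18.142 − -21.139 = 2.997°.
a = sin²(Δφ/2) + cos φ₁ · cos φ₂ · sin²(Δλ/2) = 0.003407.
c = 2·atan2(√a, √(1−a)) = 0.11681 rad → d = 6371·c ≈ 744.18 km.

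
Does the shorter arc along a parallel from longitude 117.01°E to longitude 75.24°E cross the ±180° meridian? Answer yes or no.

Signed shortest Δλ = ((75.24 − 117.01 + 180) mod 360) − 180 = -41.77°.
Going west by 41.77° from +117.01° reaches +75.24° without touching 180°.

No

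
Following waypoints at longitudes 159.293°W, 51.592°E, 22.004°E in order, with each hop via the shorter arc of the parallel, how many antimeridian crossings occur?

1

Leg 1: -159.293° → +51.592°, shortest Δλ = -149.115° (west) — crosses 180°.
Leg 2: +51.592° → +22.004°, shortest Δλ = -29.588° (west) — does not cross 180°.
Total crossings: 1.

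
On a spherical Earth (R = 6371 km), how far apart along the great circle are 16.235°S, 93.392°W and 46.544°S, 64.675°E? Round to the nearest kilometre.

Δλ = 64.675 − -93.392 = 158.067°.
Δφ = -46.544 − -16.235 = -30.309°.
a = sin²(Δφ/2) + cos φ₁ · cos φ₂ · sin²(Δλ/2) = 0.704814.
c = 2·atan2(√a, √(1−a)) = 1.99284 rad → d = 6371·c ≈ 12696.39 km.

12696 km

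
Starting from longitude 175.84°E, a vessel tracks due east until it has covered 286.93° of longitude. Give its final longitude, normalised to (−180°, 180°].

Start at +175.84°; shift +286.93° → +462.77°.
+462.77° lies outside (−180°, 180°]; subtract 360° → +102.77°.

102.77°E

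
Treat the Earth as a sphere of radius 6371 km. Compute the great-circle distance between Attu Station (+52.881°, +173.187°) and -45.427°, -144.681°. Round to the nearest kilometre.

11643 km

Δλ = -144.681 − 173.187 = -317.868°; wrapped into (−180°, 180°]: 42.132°.
Δφ = -45.427 − 52.881 = -98.308°.
a = sin²(Δφ/2) + cos φ₁ · cos φ₂ · sin²(Δλ/2) = 0.626967.
c = 2·atan2(√a, √(1−a)) = 1.82754 rad → d = 6371·c ≈ 11643.26 km.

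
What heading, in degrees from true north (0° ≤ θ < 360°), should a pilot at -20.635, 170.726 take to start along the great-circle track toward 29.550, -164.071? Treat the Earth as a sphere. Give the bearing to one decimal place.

26.6°

Δλ = -164.071 − 170.726 = -334.797°; wrapped into (−180°, 180°]: 25.203°.
θ = atan2( sin Δλ · cos φ₂ , cos φ₁ · sin φ₂ − sin φ₁ · cos φ₂ · cos Δλ )
  = atan2(0.37044, 0.73893) = 26.625° → normalised to [0°, 360°): 26.625°.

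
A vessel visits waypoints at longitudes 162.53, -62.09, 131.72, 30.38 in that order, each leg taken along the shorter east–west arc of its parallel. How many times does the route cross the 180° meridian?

Leg 1: +162.53° → -62.09°, shortest Δλ = 135.38° (east) — crosses 180°.
Leg 2: -62.09° → +131.72°, shortest Δλ = -166.19° (west) — crosses 180°.
Leg 3: +131.72° → +30.38°, shortest Δλ = -101.34° (west) — does not cross 180°.
Total crossings: 2.

2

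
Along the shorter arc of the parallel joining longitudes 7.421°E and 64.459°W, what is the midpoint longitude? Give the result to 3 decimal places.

Signed shortest Δλ from +7.421° to -64.459° is -71.880°.
Midpoint longitude = +7.421° + (-71.880°)/2 = +7.421° − 35.940° = -28.519°.

28.519°W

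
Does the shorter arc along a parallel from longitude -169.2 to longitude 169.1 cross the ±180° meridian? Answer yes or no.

Naïve |169.1 − -169.2| = 338.3° > 180°, so the shorter arc goes the other way round — across 180°.
Signed shortest Δλ = ((169.1 − -169.2 + 180) mod 360) − 180 = -21.7°.
Going west by 21.7° from -169.2° passes through 180° before reaching +169.1°.

Yes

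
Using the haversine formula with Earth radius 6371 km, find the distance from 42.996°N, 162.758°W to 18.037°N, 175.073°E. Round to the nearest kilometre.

3471 km

Δλ = 175.073 − -162.758 = 337.831°; wrapped into (−180°, 180°]: -22.169°.
Δφ = 18.037 − 42.996 = -24.959°.
a = sin²(Δφ/2) + cos φ₁ · cos φ₂ · sin²(Δλ/2) = 0.072401.
c = 2·atan2(√a, √(1−a)) = 0.54486 rad → d = 6371·c ≈ 3471.32 km.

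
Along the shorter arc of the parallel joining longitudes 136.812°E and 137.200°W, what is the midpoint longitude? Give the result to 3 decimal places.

179.806°E

Signed shortest Δλ from +136.812° to -137.200° is +85.988°.
Midpoint longitude = +136.812° + (+85.988°)/2 = +136.812° + 42.994° = +179.806°.
(The naïve average (+136.812 + -137.200)/2 = -0.194° is on the wrong side of the globe.)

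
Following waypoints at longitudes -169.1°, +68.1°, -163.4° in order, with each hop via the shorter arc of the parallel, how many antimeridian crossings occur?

Leg 1: -169.1° → +68.1°, shortest Δλ = -122.8° (west) — crosses 180°.
Leg 2: +68.1° → -163.4°, shortest Δλ = 128.5° (east) — crosses 180°.
Total crossings: 2.

2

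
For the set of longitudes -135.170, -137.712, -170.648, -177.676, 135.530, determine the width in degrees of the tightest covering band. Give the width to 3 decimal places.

Sort the longitudes: -177.676°, -170.648°, -137.712°, -135.170°, +135.530°.
Eastward gaps between consecutive values (wrapping around): 7.028°, 32.936°, 2.542°, 270.700°, 46.794°.
Largest gap = 270.700° ⇒ minimal covering band is its complement: 360° − 270.700° = 89.300°.
Band runs from +135.530° eastward to -135.170°, crossing the antimeridian.

89.300°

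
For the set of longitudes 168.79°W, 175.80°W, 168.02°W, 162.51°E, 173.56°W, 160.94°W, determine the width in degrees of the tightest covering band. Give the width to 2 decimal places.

36.55°

Sort the longitudes: -175.80°, -173.56°, -168.79°, -168.02°, -160.94°, +162.51°.
Eastward gaps between consecutive values (wrapping around): 2.24°, 4.77°, 0.77°, 7.08°, 323.45°, 21.69°.
Largest gap = 323.45° ⇒ minimal covering band is its complement: 360° − 323.45° = 36.55°.
Band runs from +162.51° eastward to -160.94°, crossing the antimeridian.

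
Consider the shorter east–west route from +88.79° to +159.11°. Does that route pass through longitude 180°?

No

Signed shortest Δλ = ((159.11 − 88.79 + 180) mod 360) − 180 = 70.32°.
Going east by 70.32° from +88.79° reaches +159.11° without touching 180°.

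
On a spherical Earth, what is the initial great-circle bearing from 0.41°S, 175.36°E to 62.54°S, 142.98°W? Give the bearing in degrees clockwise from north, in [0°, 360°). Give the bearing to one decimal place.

160.9°

Δλ = -142.98 − 175.36 = -318.34°; wrapped into (−180°, 180°]: 41.66°.
θ = atan2( sin Δλ · cos φ₂ , cos φ₁ · sin φ₂ − sin φ₁ · cos φ₂ · cos Δλ )
  = atan2(0.30652, -0.88485) = 160.894° → normalised to [0°, 360°): 160.894°.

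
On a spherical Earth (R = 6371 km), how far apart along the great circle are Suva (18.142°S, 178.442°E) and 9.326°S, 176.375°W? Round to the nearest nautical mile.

609 nmi

Δλ = -176.375 − 178.442 = -354.817°; wrapped into (−180°, 180°]: 5.183°.
Δφ = -9.326 − -18.142 = 8.816°.
a = sin²(Δφ/2) + cos φ₁ · cos φ₂ · sin²(Δλ/2) = 0.007824.
c = 2·atan2(√a, √(1−a)) = 0.17714 rad → d = 6371·c ≈ 1128.57 km ≈ 609.38 nmi.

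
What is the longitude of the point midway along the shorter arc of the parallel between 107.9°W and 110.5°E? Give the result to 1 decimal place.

Signed shortest Δλ from -107.9° to +110.5° is -141.6°.
Midpoint longitude = -107.9° + (-141.6°)/2 = -107.9° − 70.8° = -178.7°.
(The naïve average (-107.9 + +110.5)/2 = 1.3° is on the wrong side of the globe.)

178.7°W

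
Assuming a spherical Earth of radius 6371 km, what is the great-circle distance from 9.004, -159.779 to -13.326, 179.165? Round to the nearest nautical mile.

1837 nmi

Δλ = 179.165 − -159.779 = 338.944°; wrapped into (−180°, 180°]: -21.056°.
Δφ = -13.326 − 9.004 = -22.330°.
a = sin²(Δφ/2) + cos φ₁ · cos φ₂ · sin²(Δλ/2) = 0.069580.
c = 2·atan2(√a, √(1−a)) = 0.53388 rad → d = 6371·c ≈ 3401.35 km ≈ 1836.58 nmi.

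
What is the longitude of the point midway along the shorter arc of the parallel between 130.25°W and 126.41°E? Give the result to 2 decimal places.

178.08°E

Signed shortest Δλ from -130.25° to +126.41° is -103.34°.
Midpoint longitude = -130.25° + (-103.34°)/2 = -130.25° − 51.67° = -181.92°.
Normalise into (−180°, 180°]: +178.08°.
(The naïve average (-130.25 + +126.41)/2 = -1.92° is on the wrong side of the globe.)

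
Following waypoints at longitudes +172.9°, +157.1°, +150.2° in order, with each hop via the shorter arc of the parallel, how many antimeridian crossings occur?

Leg 1: +172.9° → +157.1°, shortest Δλ = -15.8° (west) — does not cross 180°.
Leg 2: +157.1° → +150.2°, shortest Δλ = -6.9° (west) — does not cross 180°.
Total crossings: 0.

0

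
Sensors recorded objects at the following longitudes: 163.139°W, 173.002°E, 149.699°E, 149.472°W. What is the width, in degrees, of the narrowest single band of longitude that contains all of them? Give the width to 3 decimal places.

60.829°

Sort the longitudes: -163.139°, -149.472°, +149.699°, +173.002°.
Eastward gaps between consecutive values (wrapping around): 13.667°, 299.171°, 23.303°, 23.859°.
Largest gap = 299.171° ⇒ minimal covering band is its complement: 360° − 299.171° = 60.829°.
Band runs from +149.699° eastward to -149.472°, crossing the antimeridian.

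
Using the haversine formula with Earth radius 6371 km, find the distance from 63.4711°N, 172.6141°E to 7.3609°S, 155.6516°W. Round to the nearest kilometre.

Δλ = -155.6516 − 172.6141 = -328.2657°; wrapped into (−180°, 180°]: 31.7343°.
Δφ = -7.3609 − 63.4711 = -70.8320°.
a = sin²(Δφ/2) + cos φ₁ · cos φ₂ · sin²(Δλ/2) = 0.368943.
c = 2·atan2(√a, √(1−a)) = 1.30558 rad → d = 6371·c ≈ 8317.88 km.

8318 km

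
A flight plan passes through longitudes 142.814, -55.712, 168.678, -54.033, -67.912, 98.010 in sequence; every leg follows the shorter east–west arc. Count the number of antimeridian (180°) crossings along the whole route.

3

Leg 1: +142.814° → -55.712°, shortest Δλ = 161.474° (east) — crosses 180°.
Leg 2: -55.712° → +168.678°, shortest Δλ = -135.61° (west) — crosses 180°.
Leg 3: +168.678° → -54.033°, shortest Δλ = 137.289° (east) — crosses 180°.
Leg 4: -54.033° → -67.912°, shortest Δλ = -13.879° (west) — does not cross 180°.
Leg 5: -67.912° → +98.010°, shortest Δλ = 165.922° (east) — does not cross 180°.
Total crossings: 3.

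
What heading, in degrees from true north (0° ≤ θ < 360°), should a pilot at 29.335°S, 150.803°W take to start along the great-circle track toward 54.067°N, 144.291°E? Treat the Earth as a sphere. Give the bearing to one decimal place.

Δλ = 144.291 − -150.803 = 295.094°; wrapped into (−180°, 180°]: -64.906°.
θ = atan2( sin Δλ · cos φ₂ , cos φ₁ · sin φ₂ − sin φ₁ · cos φ₂ · cos Δλ )
  = atan2(-0.53145, 0.82781) = -32.700° → normalised to [0°, 360°): 327.300°.

327.3°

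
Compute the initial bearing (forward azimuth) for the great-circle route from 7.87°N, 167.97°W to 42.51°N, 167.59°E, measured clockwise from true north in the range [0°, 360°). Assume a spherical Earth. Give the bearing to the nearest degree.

Δλ = 167.59 − -167.97 = 335.56°; wrapped into (−180°, 180°]: -24.44°.
θ = atan2( sin Δλ · cos φ₂ , cos φ₁ · sin φ₂ − sin φ₁ · cos φ₂ · cos Δλ )
  = atan2(-0.30499, 0.57746) = -27.841° → normalised to [0°, 360°): 332.159°.

332°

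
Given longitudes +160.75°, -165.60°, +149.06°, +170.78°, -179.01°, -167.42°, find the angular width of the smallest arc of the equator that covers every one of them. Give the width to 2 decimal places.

45.34°

Sort the longitudes: -179.01°, -167.42°, -165.60°, +149.06°, +160.75°, +170.78°.
Eastward gaps between consecutive values (wrapping around): 11.59°, 1.82°, 314.66°, 11.69°, 10.03°, 10.21°.
Largest gap = 314.66° ⇒ minimal covering band is its complement: 360° − 314.66° = 45.34°.
Band runs from +149.06° eastward to -165.60°, crossing the antimeridian.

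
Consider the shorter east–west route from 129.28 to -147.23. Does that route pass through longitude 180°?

Yes

Naïve |-147.23 − 129.28| = 276.51° > 180°, so the shorter arc goes the other way round — across 180°.
Signed shortest Δλ = ((-147.23 − 129.28 + 180) mod 360) − 180 = 83.49°.
Going east by 83.49° from +129.28° passes through 180° before reaching -147.23°.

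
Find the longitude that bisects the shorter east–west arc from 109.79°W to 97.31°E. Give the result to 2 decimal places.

Signed shortest Δλ from -109.79° to +97.31° is -152.90°.
Midpoint longitude = -109.79° + (-152.90°)/2 = -109.79° − 76.45° = -186.24°.
Normalise into (−180°, 180°]: +173.76°.
(The naïve average (-109.79 + +97.31)/2 = -6.24° is on the wrong side of the globe.)

173.76°E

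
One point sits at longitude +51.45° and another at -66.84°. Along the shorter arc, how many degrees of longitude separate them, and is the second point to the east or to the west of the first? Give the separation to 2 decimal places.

Raw difference: -66.84 − 51.45 = -118.29°.
Normalise into (−180°, 180°]: -118.29° stays -118.29°.
Negative ⇒ the second point lies to the west; separation 118.29°.

118.29° west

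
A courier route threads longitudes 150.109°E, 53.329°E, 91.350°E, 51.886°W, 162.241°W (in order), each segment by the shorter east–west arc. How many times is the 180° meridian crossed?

Leg 1: +150.109° → +53.329°, shortest Δλ = -96.78° (west) — does not cross 180°.
Leg 2: +53.329° → +91.350°, shortest Δλ = 38.021° (east) — does not cross 180°.
Leg 3: +91.350° → -51.886°, shortest Δλ = -143.236° (west) — does not cross 180°.
Leg 4: -51.886° → -162.241°, shortest Δλ = -110.355° (west) — does not cross 180°.
Total crossings: 0.

0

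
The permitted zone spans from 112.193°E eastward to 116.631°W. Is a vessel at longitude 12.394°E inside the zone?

No

Band width going east from +112.193° to -116.631°: ((-116.631 − 112.193) mod 360) = 131.176°.
Offset of +12.394° east of the west edge: ((12.394 − 112.193) mod 360) = 260.201°.
260.201° > 131.176° ⇒ outside.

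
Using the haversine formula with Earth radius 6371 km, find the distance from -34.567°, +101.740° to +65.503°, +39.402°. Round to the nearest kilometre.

12339 km

Δλ = 39.402 − 101.740 = -62.338°.
Δφ = 65.503 − -34.567 = 100.070°.
a = sin²(Δφ/2) + cos φ₁ · cos φ₂ · sin²(Δλ/2) = 0.678889.
c = 2·atan2(√a, √(1−a)) = 1.93668 rad → d = 6371·c ≈ 12338.62 km.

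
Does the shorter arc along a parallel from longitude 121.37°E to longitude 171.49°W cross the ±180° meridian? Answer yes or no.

Yes

Naïve |-171.49 − 121.37| = 292.86° > 180°, so the shorter arc goes the other way round — across 180°.
Signed shortest Δλ = ((-171.49 − 121.37 + 180) mod 360) − 180 = 67.14°.
Going east by 67.14° from +121.37° passes through 180° before reaching -171.49°.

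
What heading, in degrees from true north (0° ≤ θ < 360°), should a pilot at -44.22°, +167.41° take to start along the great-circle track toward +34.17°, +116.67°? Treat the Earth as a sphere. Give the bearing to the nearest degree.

Δλ = 116.67 − 167.41 = -50.74°.
θ = atan2( sin Δλ · cos φ₂ , cos φ₁ · sin φ₂ − sin φ₁ · cos φ₂ · cos Δλ )
  = atan2(-0.64062, 0.76768) = -39.845° → normalised to [0°, 360°): 320.155°.

320°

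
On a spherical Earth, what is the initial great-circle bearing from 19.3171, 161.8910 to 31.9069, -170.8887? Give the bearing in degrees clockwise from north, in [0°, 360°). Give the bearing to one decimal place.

57.3°

Δλ = -170.8887 − 161.8910 = -332.7797°; wrapped into (−180°, 180°]: 27.2203°.
θ = atan2( sin Δλ · cos φ₂ , cos φ₁ · sin φ₂ − sin φ₁ · cos φ₂ · cos Δλ )
  = atan2(0.38830, 0.24907) = 57.323° → normalised to [0°, 360°): 57.323°.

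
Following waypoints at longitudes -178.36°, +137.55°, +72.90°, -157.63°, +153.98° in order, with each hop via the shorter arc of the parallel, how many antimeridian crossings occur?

3

Leg 1: -178.36° → +137.55°, shortest Δλ = -44.09° (west) — crosses 180°.
Leg 2: +137.55° → +72.90°, shortest Δλ = -64.65° (west) — does not cross 180°.
Leg 3: +72.90° → -157.63°, shortest Δλ = 129.47° (east) — crosses 180°.
Leg 4: -157.63° → +153.98°, shortest Δλ = -48.39° (west) — crosses 180°.
Total crossings: 3.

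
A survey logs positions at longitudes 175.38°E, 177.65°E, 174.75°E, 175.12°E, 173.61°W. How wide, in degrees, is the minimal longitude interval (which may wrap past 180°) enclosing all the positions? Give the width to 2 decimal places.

Sort the longitudes: -173.61°, +174.75°, +175.12°, +175.38°, +177.65°.
Eastward gaps between consecutive values (wrapping around): 348.36°, 0.37°, 0.26°, 2.27°, 8.74°.
Largest gap = 348.36° ⇒ minimal covering band is its complement: 360° − 348.36° = 11.64°.
Band runs from +174.75° eastward to -173.61°, crossing the antimeridian.

11.64°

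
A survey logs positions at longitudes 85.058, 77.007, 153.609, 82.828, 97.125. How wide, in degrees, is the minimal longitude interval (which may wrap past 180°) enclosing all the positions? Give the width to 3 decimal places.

76.602°

Sort the longitudes: +77.007°, +82.828°, +85.058°, +97.125°, +153.609°.
Eastward gaps between consecutive values (wrapping around): 5.821°, 2.230°, 12.067°, 56.484°, 283.398°.
Largest gap = 283.398° ⇒ minimal covering band is its complement: 360° − 283.398° = 76.602°.
Band runs from +77.007° eastward to +153.609°.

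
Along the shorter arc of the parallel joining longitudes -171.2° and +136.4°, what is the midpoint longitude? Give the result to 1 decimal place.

+162.6°

Signed shortest Δλ from -171.2° to +136.4° is -52.4°.
Midpoint longitude = -171.2° + (-52.4°)/2 = -171.2° − 26.2° = -197.4°.
Normalise into (−180°, 180°]: +162.6°.
(The naïve average (-171.2 + +136.4)/2 = -17.4° is on the wrong side of the globe.)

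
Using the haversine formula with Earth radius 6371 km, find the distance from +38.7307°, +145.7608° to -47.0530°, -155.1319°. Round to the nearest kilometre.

Δλ = -155.1319 − 145.7608 = -300.8927°; wrapped into (−180°, 180°]: 59.1073°.
Δφ = -47.0530 − 38.7307 = -85.7837°.
a = sin²(Δφ/2) + cos φ₁ · cos φ₂ · sin²(Δλ/2) = 0.592543.
c = 2·atan2(√a, √(1−a)) = 1.75696 rad → d = 6371·c ≈ 11193.57 km.

11194 km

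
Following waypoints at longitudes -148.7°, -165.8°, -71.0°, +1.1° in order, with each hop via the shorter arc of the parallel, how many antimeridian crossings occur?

0

Leg 1: -148.7° → -165.8°, shortest Δλ = -17.1° (west) — does not cross 180°.
Leg 2: -165.8° → -71.0°, shortest Δλ = 94.8° (east) — does not cross 180°.
Leg 3: -71.0° → +1.1°, shortest Δλ = 72.1° (east) — does not cross 180°.
Total crossings: 0.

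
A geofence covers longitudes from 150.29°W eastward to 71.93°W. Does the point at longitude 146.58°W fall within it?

Band width going east from -150.29° to -71.93°: ((-71.93 − -150.29) mod 360) = 78.36°.
Offset of -146.58° east of the west edge: ((-146.58 − -150.29) mod 360) = 3.71°.
3.71° ≤ 78.36° ⇒ inside.

Yes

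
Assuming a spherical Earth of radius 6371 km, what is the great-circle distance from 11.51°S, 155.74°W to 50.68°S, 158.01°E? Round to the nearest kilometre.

6036 km

Δλ = 158.01 − -155.74 = 313.75°; wrapped into (−180°, 180°]: -46.25°.
Δφ = -50.68 − -11.51 = -39.17°.
a = sin²(Δφ/2) + cos φ₁ · cos φ₂ · sin²(Δλ/2) = 0.208133.
c = 2·atan2(√a, √(1−a)) = 0.94748 rad → d = 6371·c ≈ 6036.38 km.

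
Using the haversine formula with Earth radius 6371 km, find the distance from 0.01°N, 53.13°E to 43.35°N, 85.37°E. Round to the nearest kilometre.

5786 km

Δλ = 85.37 − 53.13 = 32.24°.
Δφ = 43.35 − 0.01 = 43.34°.
a = sin²(Δφ/2) + cos φ₁ · cos φ₂ · sin²(Δλ/2) = 0.192411.
c = 2·atan2(√a, √(1−a)) = 0.90818 rad → d = 6371·c ≈ 5786.04 km.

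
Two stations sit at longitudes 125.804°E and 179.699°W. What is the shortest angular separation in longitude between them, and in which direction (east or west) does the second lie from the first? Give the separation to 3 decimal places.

54.497° east

Raw difference: -179.699 − 125.804 = -305.503°.
Normalise into (−180°, 180°]: -305.503° + 360° = 54.497°.
Positive ⇒ the second point lies to the east; separation 54.497°.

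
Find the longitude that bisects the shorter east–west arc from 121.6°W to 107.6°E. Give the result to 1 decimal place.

173.0°E

Signed shortest Δλ from -121.6° to +107.6° is -130.8°.
Midpoint longitude = -121.6° + (-130.8°)/2 = -121.6° − 65.4° = -187.0°.
Normalise into (−180°, 180°]: +173.0°.
(The naïve average (-121.6 + +107.6)/2 = -7.0° is on the wrong side of the globe.)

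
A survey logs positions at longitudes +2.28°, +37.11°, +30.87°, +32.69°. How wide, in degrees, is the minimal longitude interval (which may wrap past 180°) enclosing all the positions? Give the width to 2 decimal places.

34.83°

Sort the longitudes: +2.28°, +30.87°, +32.69°, +37.11°.
Eastward gaps between consecutive values (wrapping around): 28.59°, 1.82°, 4.42°, 325.17°.
Largest gap = 325.17° ⇒ minimal covering band is its complement: 360° − 325.17° = 34.83°.
Band runs from +2.28° eastward to +37.11°.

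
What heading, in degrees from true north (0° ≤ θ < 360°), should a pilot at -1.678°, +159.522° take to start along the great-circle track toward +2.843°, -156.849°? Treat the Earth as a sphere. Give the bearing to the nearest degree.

Δλ = -156.849 − 159.522 = -316.371°; wrapped into (−180°, 180°]: 43.629°.
θ = atan2( sin Δλ · cos φ₂ , cos φ₁ · sin φ₂ − sin φ₁ · cos φ₂ · cos Δλ )
  = atan2(0.68914, 0.07075) = 84.139° → normalised to [0°, 360°): 84.139°.

84°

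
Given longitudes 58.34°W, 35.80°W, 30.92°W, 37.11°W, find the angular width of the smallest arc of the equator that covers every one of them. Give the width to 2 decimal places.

27.42°

Sort the longitudes: -58.34°, -37.11°, -35.80°, -30.92°.
Eastward gaps between consecutive values (wrapping around): 21.23°, 1.31°, 4.88°, 332.58°.
Largest gap = 332.58° ⇒ minimal covering band is its complement: 360° − 332.58° = 27.42°.
Band runs from -58.34° eastward to -30.92°.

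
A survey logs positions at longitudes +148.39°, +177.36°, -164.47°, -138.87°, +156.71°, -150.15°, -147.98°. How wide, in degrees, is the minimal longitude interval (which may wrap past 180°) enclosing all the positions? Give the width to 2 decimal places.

72.74°

Sort the longitudes: -164.47°, -150.15°, -147.98°, -138.87°, +148.39°, +156.71°, +177.36°.
Eastward gaps between consecutive values (wrapping around): 14.32°, 2.17°, 9.11°, 287.26°, 8.32°, 20.65°, 18.17°.
Largest gap = 287.26° ⇒ minimal covering band is its complement: 360° − 287.26° = 72.74°.
Band runs from +148.39° eastward to -138.87°, crossing the antimeridian.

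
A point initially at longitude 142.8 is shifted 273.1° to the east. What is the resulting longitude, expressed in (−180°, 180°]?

+55.9°

Start at +142.8°; shift +273.1° → +415.9°.
+415.9° lies outside (−180°, 180°]; subtract 360° → +55.9°.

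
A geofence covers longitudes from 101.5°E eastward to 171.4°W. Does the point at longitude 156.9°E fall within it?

Band width going east from +101.5° to -171.4°: ((-171.4 − 101.5) mod 360) = 87.1°.
Offset of +156.9° east of the west edge: ((156.9 − 101.5) mod 360) = 55.4°.
55.4° ≤ 87.1° ⇒ inside.

Yes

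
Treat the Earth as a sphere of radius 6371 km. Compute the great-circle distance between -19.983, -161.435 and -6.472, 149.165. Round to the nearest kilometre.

Δλ = 149.165 − -161.435 = 310.600°; wrapped into (−180°, 180°]: -49.400°.
Δφ = -6.472 − -19.983 = 13.511°.
a = sin²(Δφ/2) + cos φ₁ · cos φ₂ · sin²(Δλ/2) = 0.176892.
c = 2·atan2(√a, √(1−a)) = 0.86818 rad → d = 6371·c ≈ 5531.18 km.

5531 km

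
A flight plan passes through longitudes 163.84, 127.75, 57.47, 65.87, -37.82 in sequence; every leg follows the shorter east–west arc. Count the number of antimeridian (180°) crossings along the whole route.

0

Leg 1: +163.84° → +127.75°, shortest Δλ = -36.09° (west) — does not cross 180°.
Leg 2: +127.75° → +57.47°, shortest Δλ = -70.28° (west) — does not cross 180°.
Leg 3: +57.47° → +65.87°, shortest Δλ = 8.4° (east) — does not cross 180°.
Leg 4: +65.87° → -37.82°, shortest Δλ = -103.69° (west) — does not cross 180°.
Total crossings: 0.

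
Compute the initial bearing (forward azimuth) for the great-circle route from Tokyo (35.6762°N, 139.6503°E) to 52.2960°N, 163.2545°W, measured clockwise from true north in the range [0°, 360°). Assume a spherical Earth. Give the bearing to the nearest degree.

49°

Δλ = -163.2545 − 139.6503 = -302.9048°; wrapped into (−180°, 180°]: 57.0952°.
θ = atan2( sin Δλ · cos φ₂ , cos φ₁ · sin φ₂ − sin φ₁ · cos φ₂ · cos Δλ )
  = atan2(0.51347, 0.44893) = 48.836° → normalised to [0°, 360°): 48.836°.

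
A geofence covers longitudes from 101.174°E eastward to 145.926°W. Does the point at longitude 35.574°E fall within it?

Band width going east from +101.174° to -145.926°: ((-145.926 − 101.174) mod 360) = 112.900°.
Offset of +35.574° east of the west edge: ((35.574 − 101.174) mod 360) = 294.400°.
294.400° > 112.900° ⇒ outside.

No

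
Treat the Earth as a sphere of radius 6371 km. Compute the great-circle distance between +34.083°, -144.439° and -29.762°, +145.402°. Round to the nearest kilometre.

10225 km

Δλ = 145.402 − -144.439 = 289.841°; wrapped into (−180°, 180°]: -70.159°.
Δφ = -29.762 − 34.083 = -63.845°.
a = sin²(Δφ/2) + cos φ₁ · cos φ₂ · sin²(Δλ/2) = 0.517074.
c = 2·atan2(√a, √(1−a)) = 1.60495 rad → d = 6371·c ≈ 10225.15 km.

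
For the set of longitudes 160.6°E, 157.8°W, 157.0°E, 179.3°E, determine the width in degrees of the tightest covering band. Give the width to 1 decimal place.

Sort the longitudes: -157.8°, +157.0°, +160.6°, +179.3°.
Eastward gaps between consecutive values (wrapping around): 314.8°, 3.6°, 18.7°, 22.9°.
Largest gap = 314.8° ⇒ minimal covering band is its complement: 360° − 314.8° = 45.2°.
Band runs from +157.0° eastward to -157.8°, crossing the antimeridian.

45.2°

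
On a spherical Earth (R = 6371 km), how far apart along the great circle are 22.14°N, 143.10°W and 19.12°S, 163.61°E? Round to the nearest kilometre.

Δλ = 163.61 − -143.10 = 306.71°; wrapped into (−180°, 180°]: -53.29°.
Δφ = -19.12 − 22.14 = -41.26°.
a = sin²(Δφ/2) + cos φ₁ · cos φ₂ · sin²(Δλ/2) = 0.300149.
c = 2·atan2(√a, √(1−a)) = 1.15961 rad → d = 6371·c ≈ 7387.84 km.

7388 km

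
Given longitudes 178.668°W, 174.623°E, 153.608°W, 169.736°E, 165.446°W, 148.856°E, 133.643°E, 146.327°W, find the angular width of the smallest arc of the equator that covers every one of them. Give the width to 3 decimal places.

Sort the longitudes: -178.668°, -165.446°, -153.608°, -146.327°, +133.643°, +148.856°, +169.736°, +174.623°.
Eastward gaps between consecutive values (wrapping around): 13.222°, 11.838°, 7.281°, 279.970°, 15.213°, 20.880°, 4.887°, 6.709°.
Largest gap = 279.970° ⇒ minimal covering band is its complement: 360° − 279.970° = 80.030°.
Band runs from +133.643° eastward to -146.327°, crossing the antimeridian.

80.030°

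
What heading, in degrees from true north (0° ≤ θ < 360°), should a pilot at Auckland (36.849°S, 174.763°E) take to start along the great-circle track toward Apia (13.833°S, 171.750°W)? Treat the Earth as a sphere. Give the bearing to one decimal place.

Δλ = -171.750 − 174.763 = -346.513°; wrapped into (−180°, 180°]: 13.487°.
θ = atan2( sin Δλ · cos φ₂ , cos φ₁ · sin φ₂ − sin φ₁ · cos φ₂ · cos Δλ )
  = atan2(0.22646, 0.37493) = 31.132° → normalised to [0°, 360°): 31.132°.

31.1°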